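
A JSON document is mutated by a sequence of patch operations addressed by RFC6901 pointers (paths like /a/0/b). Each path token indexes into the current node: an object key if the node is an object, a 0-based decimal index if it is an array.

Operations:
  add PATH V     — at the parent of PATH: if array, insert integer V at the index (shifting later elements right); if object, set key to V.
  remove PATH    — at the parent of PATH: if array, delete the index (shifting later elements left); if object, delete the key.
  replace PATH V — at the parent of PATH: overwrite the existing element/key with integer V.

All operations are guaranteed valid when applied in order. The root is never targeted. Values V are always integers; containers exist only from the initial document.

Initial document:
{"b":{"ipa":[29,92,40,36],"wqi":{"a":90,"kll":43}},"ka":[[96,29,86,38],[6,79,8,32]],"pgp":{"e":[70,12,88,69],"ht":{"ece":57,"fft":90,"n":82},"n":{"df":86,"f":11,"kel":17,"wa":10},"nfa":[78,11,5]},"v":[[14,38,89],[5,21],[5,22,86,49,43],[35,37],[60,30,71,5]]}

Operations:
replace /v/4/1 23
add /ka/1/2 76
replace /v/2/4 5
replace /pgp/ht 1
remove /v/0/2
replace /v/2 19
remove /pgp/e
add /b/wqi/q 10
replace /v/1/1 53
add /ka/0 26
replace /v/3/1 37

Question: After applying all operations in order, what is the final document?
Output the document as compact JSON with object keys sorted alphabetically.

After op 1 (replace /v/4/1 23): {"b":{"ipa":[29,92,40,36],"wqi":{"a":90,"kll":43}},"ka":[[96,29,86,38],[6,79,8,32]],"pgp":{"e":[70,12,88,69],"ht":{"ece":57,"fft":90,"n":82},"n":{"df":86,"f":11,"kel":17,"wa":10},"nfa":[78,11,5]},"v":[[14,38,89],[5,21],[5,22,86,49,43],[35,37],[60,23,71,5]]}
After op 2 (add /ka/1/2 76): {"b":{"ipa":[29,92,40,36],"wqi":{"a":90,"kll":43}},"ka":[[96,29,86,38],[6,79,76,8,32]],"pgp":{"e":[70,12,88,69],"ht":{"ece":57,"fft":90,"n":82},"n":{"df":86,"f":11,"kel":17,"wa":10},"nfa":[78,11,5]},"v":[[14,38,89],[5,21],[5,22,86,49,43],[35,37],[60,23,71,5]]}
After op 3 (replace /v/2/4 5): {"b":{"ipa":[29,92,40,36],"wqi":{"a":90,"kll":43}},"ka":[[96,29,86,38],[6,79,76,8,32]],"pgp":{"e":[70,12,88,69],"ht":{"ece":57,"fft":90,"n":82},"n":{"df":86,"f":11,"kel":17,"wa":10},"nfa":[78,11,5]},"v":[[14,38,89],[5,21],[5,22,86,49,5],[35,37],[60,23,71,5]]}
After op 4 (replace /pgp/ht 1): {"b":{"ipa":[29,92,40,36],"wqi":{"a":90,"kll":43}},"ka":[[96,29,86,38],[6,79,76,8,32]],"pgp":{"e":[70,12,88,69],"ht":1,"n":{"df":86,"f":11,"kel":17,"wa":10},"nfa":[78,11,5]},"v":[[14,38,89],[5,21],[5,22,86,49,5],[35,37],[60,23,71,5]]}
After op 5 (remove /v/0/2): {"b":{"ipa":[29,92,40,36],"wqi":{"a":90,"kll":43}},"ka":[[96,29,86,38],[6,79,76,8,32]],"pgp":{"e":[70,12,88,69],"ht":1,"n":{"df":86,"f":11,"kel":17,"wa":10},"nfa":[78,11,5]},"v":[[14,38],[5,21],[5,22,86,49,5],[35,37],[60,23,71,5]]}
After op 6 (replace /v/2 19): {"b":{"ipa":[29,92,40,36],"wqi":{"a":90,"kll":43}},"ka":[[96,29,86,38],[6,79,76,8,32]],"pgp":{"e":[70,12,88,69],"ht":1,"n":{"df":86,"f":11,"kel":17,"wa":10},"nfa":[78,11,5]},"v":[[14,38],[5,21],19,[35,37],[60,23,71,5]]}
After op 7 (remove /pgp/e): {"b":{"ipa":[29,92,40,36],"wqi":{"a":90,"kll":43}},"ka":[[96,29,86,38],[6,79,76,8,32]],"pgp":{"ht":1,"n":{"df":86,"f":11,"kel":17,"wa":10},"nfa":[78,11,5]},"v":[[14,38],[5,21],19,[35,37],[60,23,71,5]]}
After op 8 (add /b/wqi/q 10): {"b":{"ipa":[29,92,40,36],"wqi":{"a":90,"kll":43,"q":10}},"ka":[[96,29,86,38],[6,79,76,8,32]],"pgp":{"ht":1,"n":{"df":86,"f":11,"kel":17,"wa":10},"nfa":[78,11,5]},"v":[[14,38],[5,21],19,[35,37],[60,23,71,5]]}
After op 9 (replace /v/1/1 53): {"b":{"ipa":[29,92,40,36],"wqi":{"a":90,"kll":43,"q":10}},"ka":[[96,29,86,38],[6,79,76,8,32]],"pgp":{"ht":1,"n":{"df":86,"f":11,"kel":17,"wa":10},"nfa":[78,11,5]},"v":[[14,38],[5,53],19,[35,37],[60,23,71,5]]}
After op 10 (add /ka/0 26): {"b":{"ipa":[29,92,40,36],"wqi":{"a":90,"kll":43,"q":10}},"ka":[26,[96,29,86,38],[6,79,76,8,32]],"pgp":{"ht":1,"n":{"df":86,"f":11,"kel":17,"wa":10},"nfa":[78,11,5]},"v":[[14,38],[5,53],19,[35,37],[60,23,71,5]]}
After op 11 (replace /v/3/1 37): {"b":{"ipa":[29,92,40,36],"wqi":{"a":90,"kll":43,"q":10}},"ka":[26,[96,29,86,38],[6,79,76,8,32]],"pgp":{"ht":1,"n":{"df":86,"f":11,"kel":17,"wa":10},"nfa":[78,11,5]},"v":[[14,38],[5,53],19,[35,37],[60,23,71,5]]}

Answer: {"b":{"ipa":[29,92,40,36],"wqi":{"a":90,"kll":43,"q":10}},"ka":[26,[96,29,86,38],[6,79,76,8,32]],"pgp":{"ht":1,"n":{"df":86,"f":11,"kel":17,"wa":10},"nfa":[78,11,5]},"v":[[14,38],[5,53],19,[35,37],[60,23,71,5]]}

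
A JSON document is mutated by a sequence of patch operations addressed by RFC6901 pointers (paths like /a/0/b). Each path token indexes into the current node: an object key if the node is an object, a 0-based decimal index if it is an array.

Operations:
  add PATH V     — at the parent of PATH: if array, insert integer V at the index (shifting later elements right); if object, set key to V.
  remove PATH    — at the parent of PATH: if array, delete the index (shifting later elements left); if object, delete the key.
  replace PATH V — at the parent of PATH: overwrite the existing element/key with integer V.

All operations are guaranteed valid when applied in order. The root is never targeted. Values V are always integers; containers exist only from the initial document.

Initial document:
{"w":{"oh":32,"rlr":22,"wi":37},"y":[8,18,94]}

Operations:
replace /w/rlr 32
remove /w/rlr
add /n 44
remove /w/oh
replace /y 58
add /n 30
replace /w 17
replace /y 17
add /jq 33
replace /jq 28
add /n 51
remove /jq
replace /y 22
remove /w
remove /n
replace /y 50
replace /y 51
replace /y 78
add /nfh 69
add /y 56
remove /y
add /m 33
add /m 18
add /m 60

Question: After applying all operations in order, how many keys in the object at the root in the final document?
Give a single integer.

Answer: 2

Derivation:
After op 1 (replace /w/rlr 32): {"w":{"oh":32,"rlr":32,"wi":37},"y":[8,18,94]}
After op 2 (remove /w/rlr): {"w":{"oh":32,"wi":37},"y":[8,18,94]}
After op 3 (add /n 44): {"n":44,"w":{"oh":32,"wi":37},"y":[8,18,94]}
After op 4 (remove /w/oh): {"n":44,"w":{"wi":37},"y":[8,18,94]}
After op 5 (replace /y 58): {"n":44,"w":{"wi":37},"y":58}
After op 6 (add /n 30): {"n":30,"w":{"wi":37},"y":58}
After op 7 (replace /w 17): {"n":30,"w":17,"y":58}
After op 8 (replace /y 17): {"n":30,"w":17,"y":17}
After op 9 (add /jq 33): {"jq":33,"n":30,"w":17,"y":17}
After op 10 (replace /jq 28): {"jq":28,"n":30,"w":17,"y":17}
After op 11 (add /n 51): {"jq":28,"n":51,"w":17,"y":17}
After op 12 (remove /jq): {"n":51,"w":17,"y":17}
After op 13 (replace /y 22): {"n":51,"w":17,"y":22}
After op 14 (remove /w): {"n":51,"y":22}
After op 15 (remove /n): {"y":22}
After op 16 (replace /y 50): {"y":50}
After op 17 (replace /y 51): {"y":51}
After op 18 (replace /y 78): {"y":78}
After op 19 (add /nfh 69): {"nfh":69,"y":78}
After op 20 (add /y 56): {"nfh":69,"y":56}
After op 21 (remove /y): {"nfh":69}
After op 22 (add /m 33): {"m":33,"nfh":69}
After op 23 (add /m 18): {"m":18,"nfh":69}
After op 24 (add /m 60): {"m":60,"nfh":69}
Size at the root: 2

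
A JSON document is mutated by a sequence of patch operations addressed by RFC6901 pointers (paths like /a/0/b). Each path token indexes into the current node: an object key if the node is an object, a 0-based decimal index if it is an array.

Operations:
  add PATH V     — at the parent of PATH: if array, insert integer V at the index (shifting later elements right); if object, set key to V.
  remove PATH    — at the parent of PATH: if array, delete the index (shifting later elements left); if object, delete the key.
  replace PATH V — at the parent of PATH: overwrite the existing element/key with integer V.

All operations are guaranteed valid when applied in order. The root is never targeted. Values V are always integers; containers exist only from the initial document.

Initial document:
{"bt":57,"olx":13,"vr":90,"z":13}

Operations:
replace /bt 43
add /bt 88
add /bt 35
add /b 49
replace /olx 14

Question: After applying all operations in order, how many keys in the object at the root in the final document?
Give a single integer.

After op 1 (replace /bt 43): {"bt":43,"olx":13,"vr":90,"z":13}
After op 2 (add /bt 88): {"bt":88,"olx":13,"vr":90,"z":13}
After op 3 (add /bt 35): {"bt":35,"olx":13,"vr":90,"z":13}
After op 4 (add /b 49): {"b":49,"bt":35,"olx":13,"vr":90,"z":13}
After op 5 (replace /olx 14): {"b":49,"bt":35,"olx":14,"vr":90,"z":13}
Size at the root: 5

Answer: 5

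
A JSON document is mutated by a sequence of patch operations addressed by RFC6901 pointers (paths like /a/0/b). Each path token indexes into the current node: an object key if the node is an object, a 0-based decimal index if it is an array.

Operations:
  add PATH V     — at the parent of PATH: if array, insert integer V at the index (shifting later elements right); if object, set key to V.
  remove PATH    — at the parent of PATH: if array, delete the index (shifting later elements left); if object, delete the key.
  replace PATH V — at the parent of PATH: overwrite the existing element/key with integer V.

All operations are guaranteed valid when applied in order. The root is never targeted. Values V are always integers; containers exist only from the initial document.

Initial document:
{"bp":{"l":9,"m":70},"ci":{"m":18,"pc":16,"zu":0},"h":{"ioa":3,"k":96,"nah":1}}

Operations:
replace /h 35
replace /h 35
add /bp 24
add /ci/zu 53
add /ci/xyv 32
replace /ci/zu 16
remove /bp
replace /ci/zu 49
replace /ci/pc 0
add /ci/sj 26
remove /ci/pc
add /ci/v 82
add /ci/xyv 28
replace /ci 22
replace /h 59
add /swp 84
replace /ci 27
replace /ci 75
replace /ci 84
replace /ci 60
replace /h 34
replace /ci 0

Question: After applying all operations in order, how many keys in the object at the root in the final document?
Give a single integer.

Answer: 3

Derivation:
After op 1 (replace /h 35): {"bp":{"l":9,"m":70},"ci":{"m":18,"pc":16,"zu":0},"h":35}
After op 2 (replace /h 35): {"bp":{"l":9,"m":70},"ci":{"m":18,"pc":16,"zu":0},"h":35}
After op 3 (add /bp 24): {"bp":24,"ci":{"m":18,"pc":16,"zu":0},"h":35}
After op 4 (add /ci/zu 53): {"bp":24,"ci":{"m":18,"pc":16,"zu":53},"h":35}
After op 5 (add /ci/xyv 32): {"bp":24,"ci":{"m":18,"pc":16,"xyv":32,"zu":53},"h":35}
After op 6 (replace /ci/zu 16): {"bp":24,"ci":{"m":18,"pc":16,"xyv":32,"zu":16},"h":35}
After op 7 (remove /bp): {"ci":{"m":18,"pc":16,"xyv":32,"zu":16},"h":35}
After op 8 (replace /ci/zu 49): {"ci":{"m":18,"pc":16,"xyv":32,"zu":49},"h":35}
After op 9 (replace /ci/pc 0): {"ci":{"m":18,"pc":0,"xyv":32,"zu":49},"h":35}
After op 10 (add /ci/sj 26): {"ci":{"m":18,"pc":0,"sj":26,"xyv":32,"zu":49},"h":35}
After op 11 (remove /ci/pc): {"ci":{"m":18,"sj":26,"xyv":32,"zu":49},"h":35}
After op 12 (add /ci/v 82): {"ci":{"m":18,"sj":26,"v":82,"xyv":32,"zu":49},"h":35}
After op 13 (add /ci/xyv 28): {"ci":{"m":18,"sj":26,"v":82,"xyv":28,"zu":49},"h":35}
After op 14 (replace /ci 22): {"ci":22,"h":35}
After op 15 (replace /h 59): {"ci":22,"h":59}
After op 16 (add /swp 84): {"ci":22,"h":59,"swp":84}
After op 17 (replace /ci 27): {"ci":27,"h":59,"swp":84}
After op 18 (replace /ci 75): {"ci":75,"h":59,"swp":84}
After op 19 (replace /ci 84): {"ci":84,"h":59,"swp":84}
After op 20 (replace /ci 60): {"ci":60,"h":59,"swp":84}
After op 21 (replace /h 34): {"ci":60,"h":34,"swp":84}
After op 22 (replace /ci 0): {"ci":0,"h":34,"swp":84}
Size at the root: 3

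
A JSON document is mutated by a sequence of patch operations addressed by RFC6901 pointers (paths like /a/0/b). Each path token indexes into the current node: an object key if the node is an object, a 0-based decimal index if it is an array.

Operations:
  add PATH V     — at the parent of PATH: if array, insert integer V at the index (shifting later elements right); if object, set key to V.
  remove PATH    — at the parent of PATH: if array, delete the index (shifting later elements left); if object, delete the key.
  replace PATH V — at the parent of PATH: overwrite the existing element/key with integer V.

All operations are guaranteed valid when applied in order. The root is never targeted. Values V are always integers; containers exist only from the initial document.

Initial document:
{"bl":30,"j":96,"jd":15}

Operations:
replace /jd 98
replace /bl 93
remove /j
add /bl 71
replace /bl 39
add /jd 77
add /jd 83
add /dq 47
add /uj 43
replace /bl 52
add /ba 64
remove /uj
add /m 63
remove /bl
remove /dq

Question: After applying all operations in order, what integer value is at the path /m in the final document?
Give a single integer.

After op 1 (replace /jd 98): {"bl":30,"j":96,"jd":98}
After op 2 (replace /bl 93): {"bl":93,"j":96,"jd":98}
After op 3 (remove /j): {"bl":93,"jd":98}
After op 4 (add /bl 71): {"bl":71,"jd":98}
After op 5 (replace /bl 39): {"bl":39,"jd":98}
After op 6 (add /jd 77): {"bl":39,"jd":77}
After op 7 (add /jd 83): {"bl":39,"jd":83}
After op 8 (add /dq 47): {"bl":39,"dq":47,"jd":83}
After op 9 (add /uj 43): {"bl":39,"dq":47,"jd":83,"uj":43}
After op 10 (replace /bl 52): {"bl":52,"dq":47,"jd":83,"uj":43}
After op 11 (add /ba 64): {"ba":64,"bl":52,"dq":47,"jd":83,"uj":43}
After op 12 (remove /uj): {"ba":64,"bl":52,"dq":47,"jd":83}
After op 13 (add /m 63): {"ba":64,"bl":52,"dq":47,"jd":83,"m":63}
After op 14 (remove /bl): {"ba":64,"dq":47,"jd":83,"m":63}
After op 15 (remove /dq): {"ba":64,"jd":83,"m":63}
Value at /m: 63

Answer: 63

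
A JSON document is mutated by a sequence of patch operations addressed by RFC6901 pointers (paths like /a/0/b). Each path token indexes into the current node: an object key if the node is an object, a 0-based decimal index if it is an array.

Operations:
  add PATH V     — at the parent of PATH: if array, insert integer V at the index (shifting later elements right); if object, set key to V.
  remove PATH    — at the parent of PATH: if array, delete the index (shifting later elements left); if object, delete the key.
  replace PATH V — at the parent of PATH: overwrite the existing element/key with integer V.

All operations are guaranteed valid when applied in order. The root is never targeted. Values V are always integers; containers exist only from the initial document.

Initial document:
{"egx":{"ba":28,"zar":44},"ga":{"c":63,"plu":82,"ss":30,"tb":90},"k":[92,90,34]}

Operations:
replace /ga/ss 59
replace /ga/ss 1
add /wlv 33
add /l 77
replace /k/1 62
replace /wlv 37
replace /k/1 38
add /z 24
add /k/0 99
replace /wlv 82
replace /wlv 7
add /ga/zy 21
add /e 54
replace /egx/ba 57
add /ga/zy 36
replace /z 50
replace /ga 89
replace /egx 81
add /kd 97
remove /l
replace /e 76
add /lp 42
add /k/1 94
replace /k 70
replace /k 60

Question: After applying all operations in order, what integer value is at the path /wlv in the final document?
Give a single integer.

After op 1 (replace /ga/ss 59): {"egx":{"ba":28,"zar":44},"ga":{"c":63,"plu":82,"ss":59,"tb":90},"k":[92,90,34]}
After op 2 (replace /ga/ss 1): {"egx":{"ba":28,"zar":44},"ga":{"c":63,"plu":82,"ss":1,"tb":90},"k":[92,90,34]}
After op 3 (add /wlv 33): {"egx":{"ba":28,"zar":44},"ga":{"c":63,"plu":82,"ss":1,"tb":90},"k":[92,90,34],"wlv":33}
After op 4 (add /l 77): {"egx":{"ba":28,"zar":44},"ga":{"c":63,"plu":82,"ss":1,"tb":90},"k":[92,90,34],"l":77,"wlv":33}
After op 5 (replace /k/1 62): {"egx":{"ba":28,"zar":44},"ga":{"c":63,"plu":82,"ss":1,"tb":90},"k":[92,62,34],"l":77,"wlv":33}
After op 6 (replace /wlv 37): {"egx":{"ba":28,"zar":44},"ga":{"c":63,"plu":82,"ss":1,"tb":90},"k":[92,62,34],"l":77,"wlv":37}
After op 7 (replace /k/1 38): {"egx":{"ba":28,"zar":44},"ga":{"c":63,"plu":82,"ss":1,"tb":90},"k":[92,38,34],"l":77,"wlv":37}
After op 8 (add /z 24): {"egx":{"ba":28,"zar":44},"ga":{"c":63,"plu":82,"ss":1,"tb":90},"k":[92,38,34],"l":77,"wlv":37,"z":24}
After op 9 (add /k/0 99): {"egx":{"ba":28,"zar":44},"ga":{"c":63,"plu":82,"ss":1,"tb":90},"k":[99,92,38,34],"l":77,"wlv":37,"z":24}
After op 10 (replace /wlv 82): {"egx":{"ba":28,"zar":44},"ga":{"c":63,"plu":82,"ss":1,"tb":90},"k":[99,92,38,34],"l":77,"wlv":82,"z":24}
After op 11 (replace /wlv 7): {"egx":{"ba":28,"zar":44},"ga":{"c":63,"plu":82,"ss":1,"tb":90},"k":[99,92,38,34],"l":77,"wlv":7,"z":24}
After op 12 (add /ga/zy 21): {"egx":{"ba":28,"zar":44},"ga":{"c":63,"plu":82,"ss":1,"tb":90,"zy":21},"k":[99,92,38,34],"l":77,"wlv":7,"z":24}
After op 13 (add /e 54): {"e":54,"egx":{"ba":28,"zar":44},"ga":{"c":63,"plu":82,"ss":1,"tb":90,"zy":21},"k":[99,92,38,34],"l":77,"wlv":7,"z":24}
After op 14 (replace /egx/ba 57): {"e":54,"egx":{"ba":57,"zar":44},"ga":{"c":63,"plu":82,"ss":1,"tb":90,"zy":21},"k":[99,92,38,34],"l":77,"wlv":7,"z":24}
After op 15 (add /ga/zy 36): {"e":54,"egx":{"ba":57,"zar":44},"ga":{"c":63,"plu":82,"ss":1,"tb":90,"zy":36},"k":[99,92,38,34],"l":77,"wlv":7,"z":24}
After op 16 (replace /z 50): {"e":54,"egx":{"ba":57,"zar":44},"ga":{"c":63,"plu":82,"ss":1,"tb":90,"zy":36},"k":[99,92,38,34],"l":77,"wlv":7,"z":50}
After op 17 (replace /ga 89): {"e":54,"egx":{"ba":57,"zar":44},"ga":89,"k":[99,92,38,34],"l":77,"wlv":7,"z":50}
After op 18 (replace /egx 81): {"e":54,"egx":81,"ga":89,"k":[99,92,38,34],"l":77,"wlv":7,"z":50}
After op 19 (add /kd 97): {"e":54,"egx":81,"ga":89,"k":[99,92,38,34],"kd":97,"l":77,"wlv":7,"z":50}
After op 20 (remove /l): {"e":54,"egx":81,"ga":89,"k":[99,92,38,34],"kd":97,"wlv":7,"z":50}
After op 21 (replace /e 76): {"e":76,"egx":81,"ga":89,"k":[99,92,38,34],"kd":97,"wlv":7,"z":50}
After op 22 (add /lp 42): {"e":76,"egx":81,"ga":89,"k":[99,92,38,34],"kd":97,"lp":42,"wlv":7,"z":50}
After op 23 (add /k/1 94): {"e":76,"egx":81,"ga":89,"k":[99,94,92,38,34],"kd":97,"lp":42,"wlv":7,"z":50}
After op 24 (replace /k 70): {"e":76,"egx":81,"ga":89,"k":70,"kd":97,"lp":42,"wlv":7,"z":50}
After op 25 (replace /k 60): {"e":76,"egx":81,"ga":89,"k":60,"kd":97,"lp":42,"wlv":7,"z":50}
Value at /wlv: 7

Answer: 7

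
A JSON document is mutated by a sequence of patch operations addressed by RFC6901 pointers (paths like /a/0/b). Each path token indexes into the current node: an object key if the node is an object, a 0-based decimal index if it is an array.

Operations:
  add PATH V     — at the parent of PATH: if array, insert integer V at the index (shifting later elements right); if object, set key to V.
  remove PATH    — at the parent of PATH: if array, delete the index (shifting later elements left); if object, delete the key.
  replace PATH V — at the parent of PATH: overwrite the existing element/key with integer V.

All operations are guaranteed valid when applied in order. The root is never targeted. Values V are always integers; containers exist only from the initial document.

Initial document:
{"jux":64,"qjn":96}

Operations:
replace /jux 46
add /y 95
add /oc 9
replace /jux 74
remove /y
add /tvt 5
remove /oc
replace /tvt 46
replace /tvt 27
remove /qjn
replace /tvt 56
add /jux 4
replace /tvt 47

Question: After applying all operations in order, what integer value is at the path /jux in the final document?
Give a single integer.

Answer: 4

Derivation:
After op 1 (replace /jux 46): {"jux":46,"qjn":96}
After op 2 (add /y 95): {"jux":46,"qjn":96,"y":95}
After op 3 (add /oc 9): {"jux":46,"oc":9,"qjn":96,"y":95}
After op 4 (replace /jux 74): {"jux":74,"oc":9,"qjn":96,"y":95}
After op 5 (remove /y): {"jux":74,"oc":9,"qjn":96}
After op 6 (add /tvt 5): {"jux":74,"oc":9,"qjn":96,"tvt":5}
After op 7 (remove /oc): {"jux":74,"qjn":96,"tvt":5}
After op 8 (replace /tvt 46): {"jux":74,"qjn":96,"tvt":46}
After op 9 (replace /tvt 27): {"jux":74,"qjn":96,"tvt":27}
After op 10 (remove /qjn): {"jux":74,"tvt":27}
After op 11 (replace /tvt 56): {"jux":74,"tvt":56}
After op 12 (add /jux 4): {"jux":4,"tvt":56}
After op 13 (replace /tvt 47): {"jux":4,"tvt":47}
Value at /jux: 4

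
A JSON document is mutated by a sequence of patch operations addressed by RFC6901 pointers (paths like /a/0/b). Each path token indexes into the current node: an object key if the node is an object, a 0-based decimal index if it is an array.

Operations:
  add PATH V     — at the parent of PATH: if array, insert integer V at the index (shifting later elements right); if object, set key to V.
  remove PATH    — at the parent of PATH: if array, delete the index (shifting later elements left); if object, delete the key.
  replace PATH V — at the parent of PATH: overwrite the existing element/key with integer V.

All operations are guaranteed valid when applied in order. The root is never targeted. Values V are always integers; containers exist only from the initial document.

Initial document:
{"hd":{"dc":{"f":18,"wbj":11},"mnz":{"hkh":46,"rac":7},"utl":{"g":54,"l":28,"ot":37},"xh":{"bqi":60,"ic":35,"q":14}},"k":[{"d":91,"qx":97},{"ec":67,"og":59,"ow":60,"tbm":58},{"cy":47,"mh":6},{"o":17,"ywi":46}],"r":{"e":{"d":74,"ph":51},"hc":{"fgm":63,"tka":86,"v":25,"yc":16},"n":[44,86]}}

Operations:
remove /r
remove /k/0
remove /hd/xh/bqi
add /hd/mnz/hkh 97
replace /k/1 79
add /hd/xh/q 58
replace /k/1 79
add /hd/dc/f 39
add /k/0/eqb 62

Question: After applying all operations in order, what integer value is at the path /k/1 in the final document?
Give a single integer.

Answer: 79

Derivation:
After op 1 (remove /r): {"hd":{"dc":{"f":18,"wbj":11},"mnz":{"hkh":46,"rac":7},"utl":{"g":54,"l":28,"ot":37},"xh":{"bqi":60,"ic":35,"q":14}},"k":[{"d":91,"qx":97},{"ec":67,"og":59,"ow":60,"tbm":58},{"cy":47,"mh":6},{"o":17,"ywi":46}]}
After op 2 (remove /k/0): {"hd":{"dc":{"f":18,"wbj":11},"mnz":{"hkh":46,"rac":7},"utl":{"g":54,"l":28,"ot":37},"xh":{"bqi":60,"ic":35,"q":14}},"k":[{"ec":67,"og":59,"ow":60,"tbm":58},{"cy":47,"mh":6},{"o":17,"ywi":46}]}
After op 3 (remove /hd/xh/bqi): {"hd":{"dc":{"f":18,"wbj":11},"mnz":{"hkh":46,"rac":7},"utl":{"g":54,"l":28,"ot":37},"xh":{"ic":35,"q":14}},"k":[{"ec":67,"og":59,"ow":60,"tbm":58},{"cy":47,"mh":6},{"o":17,"ywi":46}]}
After op 4 (add /hd/mnz/hkh 97): {"hd":{"dc":{"f":18,"wbj":11},"mnz":{"hkh":97,"rac":7},"utl":{"g":54,"l":28,"ot":37},"xh":{"ic":35,"q":14}},"k":[{"ec":67,"og":59,"ow":60,"tbm":58},{"cy":47,"mh":6},{"o":17,"ywi":46}]}
After op 5 (replace /k/1 79): {"hd":{"dc":{"f":18,"wbj":11},"mnz":{"hkh":97,"rac":7},"utl":{"g":54,"l":28,"ot":37},"xh":{"ic":35,"q":14}},"k":[{"ec":67,"og":59,"ow":60,"tbm":58},79,{"o":17,"ywi":46}]}
After op 6 (add /hd/xh/q 58): {"hd":{"dc":{"f":18,"wbj":11},"mnz":{"hkh":97,"rac":7},"utl":{"g":54,"l":28,"ot":37},"xh":{"ic":35,"q":58}},"k":[{"ec":67,"og":59,"ow":60,"tbm":58},79,{"o":17,"ywi":46}]}
After op 7 (replace /k/1 79): {"hd":{"dc":{"f":18,"wbj":11},"mnz":{"hkh":97,"rac":7},"utl":{"g":54,"l":28,"ot":37},"xh":{"ic":35,"q":58}},"k":[{"ec":67,"og":59,"ow":60,"tbm":58},79,{"o":17,"ywi":46}]}
After op 8 (add /hd/dc/f 39): {"hd":{"dc":{"f":39,"wbj":11},"mnz":{"hkh":97,"rac":7},"utl":{"g":54,"l":28,"ot":37},"xh":{"ic":35,"q":58}},"k":[{"ec":67,"og":59,"ow":60,"tbm":58},79,{"o":17,"ywi":46}]}
After op 9 (add /k/0/eqb 62): {"hd":{"dc":{"f":39,"wbj":11},"mnz":{"hkh":97,"rac":7},"utl":{"g":54,"l":28,"ot":37},"xh":{"ic":35,"q":58}},"k":[{"ec":67,"eqb":62,"og":59,"ow":60,"tbm":58},79,{"o":17,"ywi":46}]}
Value at /k/1: 79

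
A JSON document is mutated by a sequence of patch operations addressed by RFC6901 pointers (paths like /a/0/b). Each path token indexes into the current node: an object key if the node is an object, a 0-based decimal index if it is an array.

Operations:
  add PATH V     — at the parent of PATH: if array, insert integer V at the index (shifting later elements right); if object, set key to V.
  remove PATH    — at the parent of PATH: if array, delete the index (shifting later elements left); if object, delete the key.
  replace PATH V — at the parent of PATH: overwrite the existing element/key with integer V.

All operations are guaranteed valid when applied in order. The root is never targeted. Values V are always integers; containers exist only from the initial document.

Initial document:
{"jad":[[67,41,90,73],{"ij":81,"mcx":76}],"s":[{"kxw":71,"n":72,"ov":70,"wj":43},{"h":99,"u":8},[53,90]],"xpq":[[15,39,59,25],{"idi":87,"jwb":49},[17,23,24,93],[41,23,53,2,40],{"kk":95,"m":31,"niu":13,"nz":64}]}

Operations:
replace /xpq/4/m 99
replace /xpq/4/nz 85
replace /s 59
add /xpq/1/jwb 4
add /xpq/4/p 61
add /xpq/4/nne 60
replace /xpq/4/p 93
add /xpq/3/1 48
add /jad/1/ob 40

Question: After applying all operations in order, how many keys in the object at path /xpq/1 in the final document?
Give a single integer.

Answer: 2

Derivation:
After op 1 (replace /xpq/4/m 99): {"jad":[[67,41,90,73],{"ij":81,"mcx":76}],"s":[{"kxw":71,"n":72,"ov":70,"wj":43},{"h":99,"u":8},[53,90]],"xpq":[[15,39,59,25],{"idi":87,"jwb":49},[17,23,24,93],[41,23,53,2,40],{"kk":95,"m":99,"niu":13,"nz":64}]}
After op 2 (replace /xpq/4/nz 85): {"jad":[[67,41,90,73],{"ij":81,"mcx":76}],"s":[{"kxw":71,"n":72,"ov":70,"wj":43},{"h":99,"u":8},[53,90]],"xpq":[[15,39,59,25],{"idi":87,"jwb":49},[17,23,24,93],[41,23,53,2,40],{"kk":95,"m":99,"niu":13,"nz":85}]}
After op 3 (replace /s 59): {"jad":[[67,41,90,73],{"ij":81,"mcx":76}],"s":59,"xpq":[[15,39,59,25],{"idi":87,"jwb":49},[17,23,24,93],[41,23,53,2,40],{"kk":95,"m":99,"niu":13,"nz":85}]}
After op 4 (add /xpq/1/jwb 4): {"jad":[[67,41,90,73],{"ij":81,"mcx":76}],"s":59,"xpq":[[15,39,59,25],{"idi":87,"jwb":4},[17,23,24,93],[41,23,53,2,40],{"kk":95,"m":99,"niu":13,"nz":85}]}
After op 5 (add /xpq/4/p 61): {"jad":[[67,41,90,73],{"ij":81,"mcx":76}],"s":59,"xpq":[[15,39,59,25],{"idi":87,"jwb":4},[17,23,24,93],[41,23,53,2,40],{"kk":95,"m":99,"niu":13,"nz":85,"p":61}]}
After op 6 (add /xpq/4/nne 60): {"jad":[[67,41,90,73],{"ij":81,"mcx":76}],"s":59,"xpq":[[15,39,59,25],{"idi":87,"jwb":4},[17,23,24,93],[41,23,53,2,40],{"kk":95,"m":99,"niu":13,"nne":60,"nz":85,"p":61}]}
After op 7 (replace /xpq/4/p 93): {"jad":[[67,41,90,73],{"ij":81,"mcx":76}],"s":59,"xpq":[[15,39,59,25],{"idi":87,"jwb":4},[17,23,24,93],[41,23,53,2,40],{"kk":95,"m":99,"niu":13,"nne":60,"nz":85,"p":93}]}
After op 8 (add /xpq/3/1 48): {"jad":[[67,41,90,73],{"ij":81,"mcx":76}],"s":59,"xpq":[[15,39,59,25],{"idi":87,"jwb":4},[17,23,24,93],[41,48,23,53,2,40],{"kk":95,"m":99,"niu":13,"nne":60,"nz":85,"p":93}]}
After op 9 (add /jad/1/ob 40): {"jad":[[67,41,90,73],{"ij":81,"mcx":76,"ob":40}],"s":59,"xpq":[[15,39,59,25],{"idi":87,"jwb":4},[17,23,24,93],[41,48,23,53,2,40],{"kk":95,"m":99,"niu":13,"nne":60,"nz":85,"p":93}]}
Size at path /xpq/1: 2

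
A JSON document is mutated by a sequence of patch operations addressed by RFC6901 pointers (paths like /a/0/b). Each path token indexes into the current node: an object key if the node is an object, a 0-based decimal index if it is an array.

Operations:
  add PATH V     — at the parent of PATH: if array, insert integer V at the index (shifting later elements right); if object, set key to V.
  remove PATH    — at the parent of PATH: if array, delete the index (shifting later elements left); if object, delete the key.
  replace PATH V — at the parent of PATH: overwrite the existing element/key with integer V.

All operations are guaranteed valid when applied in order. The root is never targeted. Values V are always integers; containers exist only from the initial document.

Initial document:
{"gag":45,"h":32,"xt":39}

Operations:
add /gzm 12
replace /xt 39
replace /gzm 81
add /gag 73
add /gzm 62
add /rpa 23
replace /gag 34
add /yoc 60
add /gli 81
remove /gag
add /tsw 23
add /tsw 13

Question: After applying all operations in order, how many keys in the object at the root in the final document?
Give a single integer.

After op 1 (add /gzm 12): {"gag":45,"gzm":12,"h":32,"xt":39}
After op 2 (replace /xt 39): {"gag":45,"gzm":12,"h":32,"xt":39}
After op 3 (replace /gzm 81): {"gag":45,"gzm":81,"h":32,"xt":39}
After op 4 (add /gag 73): {"gag":73,"gzm":81,"h":32,"xt":39}
After op 5 (add /gzm 62): {"gag":73,"gzm":62,"h":32,"xt":39}
After op 6 (add /rpa 23): {"gag":73,"gzm":62,"h":32,"rpa":23,"xt":39}
After op 7 (replace /gag 34): {"gag":34,"gzm":62,"h":32,"rpa":23,"xt":39}
After op 8 (add /yoc 60): {"gag":34,"gzm":62,"h":32,"rpa":23,"xt":39,"yoc":60}
After op 9 (add /gli 81): {"gag":34,"gli":81,"gzm":62,"h":32,"rpa":23,"xt":39,"yoc":60}
After op 10 (remove /gag): {"gli":81,"gzm":62,"h":32,"rpa":23,"xt":39,"yoc":60}
After op 11 (add /tsw 23): {"gli":81,"gzm":62,"h":32,"rpa":23,"tsw":23,"xt":39,"yoc":60}
After op 12 (add /tsw 13): {"gli":81,"gzm":62,"h":32,"rpa":23,"tsw":13,"xt":39,"yoc":60}
Size at the root: 7

Answer: 7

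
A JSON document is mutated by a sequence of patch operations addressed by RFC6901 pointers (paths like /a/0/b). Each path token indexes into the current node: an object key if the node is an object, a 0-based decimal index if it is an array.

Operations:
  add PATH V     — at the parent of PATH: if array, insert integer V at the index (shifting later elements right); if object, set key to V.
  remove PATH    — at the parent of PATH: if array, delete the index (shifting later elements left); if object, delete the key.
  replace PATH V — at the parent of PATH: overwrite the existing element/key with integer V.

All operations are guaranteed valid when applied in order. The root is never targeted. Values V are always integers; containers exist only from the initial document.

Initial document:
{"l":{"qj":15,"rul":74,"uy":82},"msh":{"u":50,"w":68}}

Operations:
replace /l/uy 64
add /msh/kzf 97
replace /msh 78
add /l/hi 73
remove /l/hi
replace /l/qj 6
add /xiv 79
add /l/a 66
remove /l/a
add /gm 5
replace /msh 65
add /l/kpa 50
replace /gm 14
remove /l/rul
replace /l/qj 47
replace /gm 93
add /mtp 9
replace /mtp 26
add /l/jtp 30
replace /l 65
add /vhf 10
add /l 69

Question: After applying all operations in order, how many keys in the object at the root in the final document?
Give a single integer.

Answer: 6

Derivation:
After op 1 (replace /l/uy 64): {"l":{"qj":15,"rul":74,"uy":64},"msh":{"u":50,"w":68}}
After op 2 (add /msh/kzf 97): {"l":{"qj":15,"rul":74,"uy":64},"msh":{"kzf":97,"u":50,"w":68}}
After op 3 (replace /msh 78): {"l":{"qj":15,"rul":74,"uy":64},"msh":78}
After op 4 (add /l/hi 73): {"l":{"hi":73,"qj":15,"rul":74,"uy":64},"msh":78}
After op 5 (remove /l/hi): {"l":{"qj":15,"rul":74,"uy":64},"msh":78}
After op 6 (replace /l/qj 6): {"l":{"qj":6,"rul":74,"uy":64},"msh":78}
After op 7 (add /xiv 79): {"l":{"qj":6,"rul":74,"uy":64},"msh":78,"xiv":79}
After op 8 (add /l/a 66): {"l":{"a":66,"qj":6,"rul":74,"uy":64},"msh":78,"xiv":79}
After op 9 (remove /l/a): {"l":{"qj":6,"rul":74,"uy":64},"msh":78,"xiv":79}
After op 10 (add /gm 5): {"gm":5,"l":{"qj":6,"rul":74,"uy":64},"msh":78,"xiv":79}
After op 11 (replace /msh 65): {"gm":5,"l":{"qj":6,"rul":74,"uy":64},"msh":65,"xiv":79}
After op 12 (add /l/kpa 50): {"gm":5,"l":{"kpa":50,"qj":6,"rul":74,"uy":64},"msh":65,"xiv":79}
After op 13 (replace /gm 14): {"gm":14,"l":{"kpa":50,"qj":6,"rul":74,"uy":64},"msh":65,"xiv":79}
After op 14 (remove /l/rul): {"gm":14,"l":{"kpa":50,"qj":6,"uy":64},"msh":65,"xiv":79}
After op 15 (replace /l/qj 47): {"gm":14,"l":{"kpa":50,"qj":47,"uy":64},"msh":65,"xiv":79}
After op 16 (replace /gm 93): {"gm":93,"l":{"kpa":50,"qj":47,"uy":64},"msh":65,"xiv":79}
After op 17 (add /mtp 9): {"gm":93,"l":{"kpa":50,"qj":47,"uy":64},"msh":65,"mtp":9,"xiv":79}
After op 18 (replace /mtp 26): {"gm":93,"l":{"kpa":50,"qj":47,"uy":64},"msh":65,"mtp":26,"xiv":79}
After op 19 (add /l/jtp 30): {"gm":93,"l":{"jtp":30,"kpa":50,"qj":47,"uy":64},"msh":65,"mtp":26,"xiv":79}
After op 20 (replace /l 65): {"gm":93,"l":65,"msh":65,"mtp":26,"xiv":79}
After op 21 (add /vhf 10): {"gm":93,"l":65,"msh":65,"mtp":26,"vhf":10,"xiv":79}
After op 22 (add /l 69): {"gm":93,"l":69,"msh":65,"mtp":26,"vhf":10,"xiv":79}
Size at the root: 6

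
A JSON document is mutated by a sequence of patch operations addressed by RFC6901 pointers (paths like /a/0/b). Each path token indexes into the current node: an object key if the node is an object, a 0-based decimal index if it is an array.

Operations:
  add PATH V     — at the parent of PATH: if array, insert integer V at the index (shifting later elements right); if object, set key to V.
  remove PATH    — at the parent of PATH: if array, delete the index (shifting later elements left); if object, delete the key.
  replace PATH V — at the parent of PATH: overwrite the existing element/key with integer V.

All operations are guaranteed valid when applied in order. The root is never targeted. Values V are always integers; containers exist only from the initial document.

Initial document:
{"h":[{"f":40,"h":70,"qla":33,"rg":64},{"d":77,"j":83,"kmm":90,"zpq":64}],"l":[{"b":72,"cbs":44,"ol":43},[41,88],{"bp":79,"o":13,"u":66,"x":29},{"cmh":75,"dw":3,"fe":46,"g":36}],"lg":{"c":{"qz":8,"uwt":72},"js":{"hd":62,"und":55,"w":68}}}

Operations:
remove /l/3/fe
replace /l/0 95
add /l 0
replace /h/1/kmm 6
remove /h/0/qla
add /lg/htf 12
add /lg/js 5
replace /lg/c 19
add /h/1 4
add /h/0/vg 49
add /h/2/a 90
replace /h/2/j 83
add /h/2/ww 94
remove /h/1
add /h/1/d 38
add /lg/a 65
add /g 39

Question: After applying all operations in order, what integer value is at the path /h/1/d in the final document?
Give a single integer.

After op 1 (remove /l/3/fe): {"h":[{"f":40,"h":70,"qla":33,"rg":64},{"d":77,"j":83,"kmm":90,"zpq":64}],"l":[{"b":72,"cbs":44,"ol":43},[41,88],{"bp":79,"o":13,"u":66,"x":29},{"cmh":75,"dw":3,"g":36}],"lg":{"c":{"qz":8,"uwt":72},"js":{"hd":62,"und":55,"w":68}}}
After op 2 (replace /l/0 95): {"h":[{"f":40,"h":70,"qla":33,"rg":64},{"d":77,"j":83,"kmm":90,"zpq":64}],"l":[95,[41,88],{"bp":79,"o":13,"u":66,"x":29},{"cmh":75,"dw":3,"g":36}],"lg":{"c":{"qz":8,"uwt":72},"js":{"hd":62,"und":55,"w":68}}}
After op 3 (add /l 0): {"h":[{"f":40,"h":70,"qla":33,"rg":64},{"d":77,"j":83,"kmm":90,"zpq":64}],"l":0,"lg":{"c":{"qz":8,"uwt":72},"js":{"hd":62,"und":55,"w":68}}}
After op 4 (replace /h/1/kmm 6): {"h":[{"f":40,"h":70,"qla":33,"rg":64},{"d":77,"j":83,"kmm":6,"zpq":64}],"l":0,"lg":{"c":{"qz":8,"uwt":72},"js":{"hd":62,"und":55,"w":68}}}
After op 5 (remove /h/0/qla): {"h":[{"f":40,"h":70,"rg":64},{"d":77,"j":83,"kmm":6,"zpq":64}],"l":0,"lg":{"c":{"qz":8,"uwt":72},"js":{"hd":62,"und":55,"w":68}}}
After op 6 (add /lg/htf 12): {"h":[{"f":40,"h":70,"rg":64},{"d":77,"j":83,"kmm":6,"zpq":64}],"l":0,"lg":{"c":{"qz":8,"uwt":72},"htf":12,"js":{"hd":62,"und":55,"w":68}}}
After op 7 (add /lg/js 5): {"h":[{"f":40,"h":70,"rg":64},{"d":77,"j":83,"kmm":6,"zpq":64}],"l":0,"lg":{"c":{"qz":8,"uwt":72},"htf":12,"js":5}}
After op 8 (replace /lg/c 19): {"h":[{"f":40,"h":70,"rg":64},{"d":77,"j":83,"kmm":6,"zpq":64}],"l":0,"lg":{"c":19,"htf":12,"js":5}}
After op 9 (add /h/1 4): {"h":[{"f":40,"h":70,"rg":64},4,{"d":77,"j":83,"kmm":6,"zpq":64}],"l":0,"lg":{"c":19,"htf":12,"js":5}}
After op 10 (add /h/0/vg 49): {"h":[{"f":40,"h":70,"rg":64,"vg":49},4,{"d":77,"j":83,"kmm":6,"zpq":64}],"l":0,"lg":{"c":19,"htf":12,"js":5}}
After op 11 (add /h/2/a 90): {"h":[{"f":40,"h":70,"rg":64,"vg":49},4,{"a":90,"d":77,"j":83,"kmm":6,"zpq":64}],"l":0,"lg":{"c":19,"htf":12,"js":5}}
After op 12 (replace /h/2/j 83): {"h":[{"f":40,"h":70,"rg":64,"vg":49},4,{"a":90,"d":77,"j":83,"kmm":6,"zpq":64}],"l":0,"lg":{"c":19,"htf":12,"js":5}}
After op 13 (add /h/2/ww 94): {"h":[{"f":40,"h":70,"rg":64,"vg":49},4,{"a":90,"d":77,"j":83,"kmm":6,"ww":94,"zpq":64}],"l":0,"lg":{"c":19,"htf":12,"js":5}}
After op 14 (remove /h/1): {"h":[{"f":40,"h":70,"rg":64,"vg":49},{"a":90,"d":77,"j":83,"kmm":6,"ww":94,"zpq":64}],"l":0,"lg":{"c":19,"htf":12,"js":5}}
After op 15 (add /h/1/d 38): {"h":[{"f":40,"h":70,"rg":64,"vg":49},{"a":90,"d":38,"j":83,"kmm":6,"ww":94,"zpq":64}],"l":0,"lg":{"c":19,"htf":12,"js":5}}
After op 16 (add /lg/a 65): {"h":[{"f":40,"h":70,"rg":64,"vg":49},{"a":90,"d":38,"j":83,"kmm":6,"ww":94,"zpq":64}],"l":0,"lg":{"a":65,"c":19,"htf":12,"js":5}}
After op 17 (add /g 39): {"g":39,"h":[{"f":40,"h":70,"rg":64,"vg":49},{"a":90,"d":38,"j":83,"kmm":6,"ww":94,"zpq":64}],"l":0,"lg":{"a":65,"c":19,"htf":12,"js":5}}
Value at /h/1/d: 38

Answer: 38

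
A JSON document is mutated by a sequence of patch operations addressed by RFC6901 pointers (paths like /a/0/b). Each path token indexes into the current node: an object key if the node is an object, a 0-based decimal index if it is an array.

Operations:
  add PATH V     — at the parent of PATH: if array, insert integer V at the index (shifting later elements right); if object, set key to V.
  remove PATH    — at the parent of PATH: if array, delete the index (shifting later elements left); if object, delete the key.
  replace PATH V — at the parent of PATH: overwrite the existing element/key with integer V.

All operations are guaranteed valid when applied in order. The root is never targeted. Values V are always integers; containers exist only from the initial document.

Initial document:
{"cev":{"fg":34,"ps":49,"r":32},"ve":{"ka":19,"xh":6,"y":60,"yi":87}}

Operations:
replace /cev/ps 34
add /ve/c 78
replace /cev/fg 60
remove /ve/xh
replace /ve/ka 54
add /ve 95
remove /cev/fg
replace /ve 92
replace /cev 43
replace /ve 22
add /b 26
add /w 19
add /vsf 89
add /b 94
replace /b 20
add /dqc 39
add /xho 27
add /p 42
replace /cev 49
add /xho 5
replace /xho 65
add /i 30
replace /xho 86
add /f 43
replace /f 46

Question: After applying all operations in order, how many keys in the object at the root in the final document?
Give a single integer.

Answer: 10

Derivation:
After op 1 (replace /cev/ps 34): {"cev":{"fg":34,"ps":34,"r":32},"ve":{"ka":19,"xh":6,"y":60,"yi":87}}
After op 2 (add /ve/c 78): {"cev":{"fg":34,"ps":34,"r":32},"ve":{"c":78,"ka":19,"xh":6,"y":60,"yi":87}}
After op 3 (replace /cev/fg 60): {"cev":{"fg":60,"ps":34,"r":32},"ve":{"c":78,"ka":19,"xh":6,"y":60,"yi":87}}
After op 4 (remove /ve/xh): {"cev":{"fg":60,"ps":34,"r":32},"ve":{"c":78,"ka":19,"y":60,"yi":87}}
After op 5 (replace /ve/ka 54): {"cev":{"fg":60,"ps":34,"r":32},"ve":{"c":78,"ka":54,"y":60,"yi":87}}
After op 6 (add /ve 95): {"cev":{"fg":60,"ps":34,"r":32},"ve":95}
After op 7 (remove /cev/fg): {"cev":{"ps":34,"r":32},"ve":95}
After op 8 (replace /ve 92): {"cev":{"ps":34,"r":32},"ve":92}
After op 9 (replace /cev 43): {"cev":43,"ve":92}
After op 10 (replace /ve 22): {"cev":43,"ve":22}
After op 11 (add /b 26): {"b":26,"cev":43,"ve":22}
After op 12 (add /w 19): {"b":26,"cev":43,"ve":22,"w":19}
After op 13 (add /vsf 89): {"b":26,"cev":43,"ve":22,"vsf":89,"w":19}
After op 14 (add /b 94): {"b":94,"cev":43,"ve":22,"vsf":89,"w":19}
After op 15 (replace /b 20): {"b":20,"cev":43,"ve":22,"vsf":89,"w":19}
After op 16 (add /dqc 39): {"b":20,"cev":43,"dqc":39,"ve":22,"vsf":89,"w":19}
After op 17 (add /xho 27): {"b":20,"cev":43,"dqc":39,"ve":22,"vsf":89,"w":19,"xho":27}
After op 18 (add /p 42): {"b":20,"cev":43,"dqc":39,"p":42,"ve":22,"vsf":89,"w":19,"xho":27}
After op 19 (replace /cev 49): {"b":20,"cev":49,"dqc":39,"p":42,"ve":22,"vsf":89,"w":19,"xho":27}
After op 20 (add /xho 5): {"b":20,"cev":49,"dqc":39,"p":42,"ve":22,"vsf":89,"w":19,"xho":5}
After op 21 (replace /xho 65): {"b":20,"cev":49,"dqc":39,"p":42,"ve":22,"vsf":89,"w":19,"xho":65}
After op 22 (add /i 30): {"b":20,"cev":49,"dqc":39,"i":30,"p":42,"ve":22,"vsf":89,"w":19,"xho":65}
After op 23 (replace /xho 86): {"b":20,"cev":49,"dqc":39,"i":30,"p":42,"ve":22,"vsf":89,"w":19,"xho":86}
After op 24 (add /f 43): {"b":20,"cev":49,"dqc":39,"f":43,"i":30,"p":42,"ve":22,"vsf":89,"w":19,"xho":86}
After op 25 (replace /f 46): {"b":20,"cev":49,"dqc":39,"f":46,"i":30,"p":42,"ve":22,"vsf":89,"w":19,"xho":86}
Size at the root: 10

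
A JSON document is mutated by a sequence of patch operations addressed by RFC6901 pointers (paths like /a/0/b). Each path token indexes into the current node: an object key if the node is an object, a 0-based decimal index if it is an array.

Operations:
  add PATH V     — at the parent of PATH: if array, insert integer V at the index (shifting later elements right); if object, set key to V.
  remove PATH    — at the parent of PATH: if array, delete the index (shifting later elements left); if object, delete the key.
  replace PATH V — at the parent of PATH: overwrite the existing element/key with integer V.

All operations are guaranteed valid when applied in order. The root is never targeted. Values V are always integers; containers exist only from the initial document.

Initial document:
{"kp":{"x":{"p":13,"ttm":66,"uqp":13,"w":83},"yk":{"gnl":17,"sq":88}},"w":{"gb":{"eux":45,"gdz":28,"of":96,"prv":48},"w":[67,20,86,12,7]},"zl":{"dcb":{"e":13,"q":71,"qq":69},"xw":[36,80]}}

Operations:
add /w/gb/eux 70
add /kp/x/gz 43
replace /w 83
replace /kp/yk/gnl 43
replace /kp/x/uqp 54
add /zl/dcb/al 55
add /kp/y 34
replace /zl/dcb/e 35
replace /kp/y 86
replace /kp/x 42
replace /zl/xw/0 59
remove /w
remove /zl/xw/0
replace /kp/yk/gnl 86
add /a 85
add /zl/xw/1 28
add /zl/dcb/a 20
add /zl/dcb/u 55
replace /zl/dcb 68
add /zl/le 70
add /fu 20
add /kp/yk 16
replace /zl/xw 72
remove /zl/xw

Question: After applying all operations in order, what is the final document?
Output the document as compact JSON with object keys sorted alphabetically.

Answer: {"a":85,"fu":20,"kp":{"x":42,"y":86,"yk":16},"zl":{"dcb":68,"le":70}}

Derivation:
After op 1 (add /w/gb/eux 70): {"kp":{"x":{"p":13,"ttm":66,"uqp":13,"w":83},"yk":{"gnl":17,"sq":88}},"w":{"gb":{"eux":70,"gdz":28,"of":96,"prv":48},"w":[67,20,86,12,7]},"zl":{"dcb":{"e":13,"q":71,"qq":69},"xw":[36,80]}}
After op 2 (add /kp/x/gz 43): {"kp":{"x":{"gz":43,"p":13,"ttm":66,"uqp":13,"w":83},"yk":{"gnl":17,"sq":88}},"w":{"gb":{"eux":70,"gdz":28,"of":96,"prv":48},"w":[67,20,86,12,7]},"zl":{"dcb":{"e":13,"q":71,"qq":69},"xw":[36,80]}}
After op 3 (replace /w 83): {"kp":{"x":{"gz":43,"p":13,"ttm":66,"uqp":13,"w":83},"yk":{"gnl":17,"sq":88}},"w":83,"zl":{"dcb":{"e":13,"q":71,"qq":69},"xw":[36,80]}}
After op 4 (replace /kp/yk/gnl 43): {"kp":{"x":{"gz":43,"p":13,"ttm":66,"uqp":13,"w":83},"yk":{"gnl":43,"sq":88}},"w":83,"zl":{"dcb":{"e":13,"q":71,"qq":69},"xw":[36,80]}}
After op 5 (replace /kp/x/uqp 54): {"kp":{"x":{"gz":43,"p":13,"ttm":66,"uqp":54,"w":83},"yk":{"gnl":43,"sq":88}},"w":83,"zl":{"dcb":{"e":13,"q":71,"qq":69},"xw":[36,80]}}
After op 6 (add /zl/dcb/al 55): {"kp":{"x":{"gz":43,"p":13,"ttm":66,"uqp":54,"w":83},"yk":{"gnl":43,"sq":88}},"w":83,"zl":{"dcb":{"al":55,"e":13,"q":71,"qq":69},"xw":[36,80]}}
After op 7 (add /kp/y 34): {"kp":{"x":{"gz":43,"p":13,"ttm":66,"uqp":54,"w":83},"y":34,"yk":{"gnl":43,"sq":88}},"w":83,"zl":{"dcb":{"al":55,"e":13,"q":71,"qq":69},"xw":[36,80]}}
After op 8 (replace /zl/dcb/e 35): {"kp":{"x":{"gz":43,"p":13,"ttm":66,"uqp":54,"w":83},"y":34,"yk":{"gnl":43,"sq":88}},"w":83,"zl":{"dcb":{"al":55,"e":35,"q":71,"qq":69},"xw":[36,80]}}
After op 9 (replace /kp/y 86): {"kp":{"x":{"gz":43,"p":13,"ttm":66,"uqp":54,"w":83},"y":86,"yk":{"gnl":43,"sq":88}},"w":83,"zl":{"dcb":{"al":55,"e":35,"q":71,"qq":69},"xw":[36,80]}}
After op 10 (replace /kp/x 42): {"kp":{"x":42,"y":86,"yk":{"gnl":43,"sq":88}},"w":83,"zl":{"dcb":{"al":55,"e":35,"q":71,"qq":69},"xw":[36,80]}}
After op 11 (replace /zl/xw/0 59): {"kp":{"x":42,"y":86,"yk":{"gnl":43,"sq":88}},"w":83,"zl":{"dcb":{"al":55,"e":35,"q":71,"qq":69},"xw":[59,80]}}
After op 12 (remove /w): {"kp":{"x":42,"y":86,"yk":{"gnl":43,"sq":88}},"zl":{"dcb":{"al":55,"e":35,"q":71,"qq":69},"xw":[59,80]}}
After op 13 (remove /zl/xw/0): {"kp":{"x":42,"y":86,"yk":{"gnl":43,"sq":88}},"zl":{"dcb":{"al":55,"e":35,"q":71,"qq":69},"xw":[80]}}
After op 14 (replace /kp/yk/gnl 86): {"kp":{"x":42,"y":86,"yk":{"gnl":86,"sq":88}},"zl":{"dcb":{"al":55,"e":35,"q":71,"qq":69},"xw":[80]}}
After op 15 (add /a 85): {"a":85,"kp":{"x":42,"y":86,"yk":{"gnl":86,"sq":88}},"zl":{"dcb":{"al":55,"e":35,"q":71,"qq":69},"xw":[80]}}
After op 16 (add /zl/xw/1 28): {"a":85,"kp":{"x":42,"y":86,"yk":{"gnl":86,"sq":88}},"zl":{"dcb":{"al":55,"e":35,"q":71,"qq":69},"xw":[80,28]}}
After op 17 (add /zl/dcb/a 20): {"a":85,"kp":{"x":42,"y":86,"yk":{"gnl":86,"sq":88}},"zl":{"dcb":{"a":20,"al":55,"e":35,"q":71,"qq":69},"xw":[80,28]}}
After op 18 (add /zl/dcb/u 55): {"a":85,"kp":{"x":42,"y":86,"yk":{"gnl":86,"sq":88}},"zl":{"dcb":{"a":20,"al":55,"e":35,"q":71,"qq":69,"u":55},"xw":[80,28]}}
After op 19 (replace /zl/dcb 68): {"a":85,"kp":{"x":42,"y":86,"yk":{"gnl":86,"sq":88}},"zl":{"dcb":68,"xw":[80,28]}}
After op 20 (add /zl/le 70): {"a":85,"kp":{"x":42,"y":86,"yk":{"gnl":86,"sq":88}},"zl":{"dcb":68,"le":70,"xw":[80,28]}}
After op 21 (add /fu 20): {"a":85,"fu":20,"kp":{"x":42,"y":86,"yk":{"gnl":86,"sq":88}},"zl":{"dcb":68,"le":70,"xw":[80,28]}}
After op 22 (add /kp/yk 16): {"a":85,"fu":20,"kp":{"x":42,"y":86,"yk":16},"zl":{"dcb":68,"le":70,"xw":[80,28]}}
After op 23 (replace /zl/xw 72): {"a":85,"fu":20,"kp":{"x":42,"y":86,"yk":16},"zl":{"dcb":68,"le":70,"xw":72}}
After op 24 (remove /zl/xw): {"a":85,"fu":20,"kp":{"x":42,"y":86,"yk":16},"zl":{"dcb":68,"le":70}}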